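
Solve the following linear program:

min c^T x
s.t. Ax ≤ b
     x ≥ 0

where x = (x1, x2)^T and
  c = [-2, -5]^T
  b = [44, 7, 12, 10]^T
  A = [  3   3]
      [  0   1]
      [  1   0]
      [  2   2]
x1 = 0, x2 = 5, z = -25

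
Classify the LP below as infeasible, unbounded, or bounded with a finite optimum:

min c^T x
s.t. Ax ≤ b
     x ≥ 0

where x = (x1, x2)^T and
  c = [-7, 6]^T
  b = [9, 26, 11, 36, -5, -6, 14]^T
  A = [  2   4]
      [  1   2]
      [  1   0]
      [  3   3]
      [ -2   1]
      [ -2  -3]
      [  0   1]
The point (4.5, 0) satisfies every constraint, so the LP is feasible; the constraints give x1 ≤ 11 and x2 ≤ 14, which with x1, x2 ≥ 0 keep the feasible region inside a bounded box. A feasible, bounded LP attains a finite optimum at a vertex.

Feasible with finite optimum z* = -31.5 at (4.5, 0).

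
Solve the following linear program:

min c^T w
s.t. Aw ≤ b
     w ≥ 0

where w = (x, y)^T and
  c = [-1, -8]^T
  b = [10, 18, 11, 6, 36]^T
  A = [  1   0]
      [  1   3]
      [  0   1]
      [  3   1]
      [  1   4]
Each vertex is the intersection of two constraint boundaries that also satisfies all remaining constraints:
  x = 0 and y = 0 → (0, 0)
  3x + y = 6 and y = 0 → (2, 0)
  x + 3y = 18 and 3x + y = 6 → (0, 6)

Evaluating z = -x - 8y at each vertex:
  (0, 0): z = 0
  (2, 0): z = -2
  (0, 6): z = -48

The minimum is at (0, 6) with z = -48.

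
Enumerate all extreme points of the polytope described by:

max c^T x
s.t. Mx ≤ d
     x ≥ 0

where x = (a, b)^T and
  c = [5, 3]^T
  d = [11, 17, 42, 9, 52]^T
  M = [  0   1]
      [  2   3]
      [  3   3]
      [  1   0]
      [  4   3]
Each vertex is the intersection of two constraint boundaries that also satisfies all remaining constraints:
  a = 0 and b = 0 → (0, 0)
  2a + 3b = 17 and b = 0 → (8.5, 0)
  2a + 3b = 17 and a = 0 → (0, 5.667)

Vertices: (0, 0), (8.5, 0), (0, 5.667)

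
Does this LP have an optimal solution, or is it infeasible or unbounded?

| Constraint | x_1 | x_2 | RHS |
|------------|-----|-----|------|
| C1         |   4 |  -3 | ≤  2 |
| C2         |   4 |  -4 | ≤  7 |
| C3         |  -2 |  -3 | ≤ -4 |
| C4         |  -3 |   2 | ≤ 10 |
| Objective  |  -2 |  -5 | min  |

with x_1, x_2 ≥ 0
Feasible point: (0, 2) satisfies every constraint, so the LP is feasible.
Direction d = (3, 4): for each constraint row a, a·d ≤ 0 —
  (4)(3) + (-3)(4) = 0 ≤ 0
  (4)(3) + (-4)(4) = -4 ≤ 0
  (-2)(3) + (-3)(4) = -18 ≤ 0
  (-3)(3) + (2)(4) = -1 ≤ 0
and d ≥ 0, so (0, 2) + t·d stays feasible for every t ≥ 0. Along this ray z = -2x_1 - 5x_2 changes by -26 per unit t, so z → −∞.

Unbounded: there is a feasible ray along which z → −∞.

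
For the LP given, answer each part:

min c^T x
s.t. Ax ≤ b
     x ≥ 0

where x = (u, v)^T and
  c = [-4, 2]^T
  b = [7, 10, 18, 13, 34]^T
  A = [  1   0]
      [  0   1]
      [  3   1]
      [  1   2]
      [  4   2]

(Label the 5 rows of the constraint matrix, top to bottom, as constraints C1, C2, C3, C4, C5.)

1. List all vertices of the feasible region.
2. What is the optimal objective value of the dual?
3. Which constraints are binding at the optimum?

1. (0, 0), (6, 0), (4.6, 4.2), (0, 6.5)
2. -24 (by strong duality, equal to the primal optimum)
3. C3, v ≥ 0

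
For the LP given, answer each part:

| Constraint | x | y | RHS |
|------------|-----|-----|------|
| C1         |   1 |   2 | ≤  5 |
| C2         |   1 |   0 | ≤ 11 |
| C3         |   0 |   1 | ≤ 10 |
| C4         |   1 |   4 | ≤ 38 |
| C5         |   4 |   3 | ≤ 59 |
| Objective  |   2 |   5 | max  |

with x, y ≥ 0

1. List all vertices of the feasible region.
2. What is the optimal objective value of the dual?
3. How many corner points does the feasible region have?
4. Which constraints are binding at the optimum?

1. (0, 0), (5, 0), (0, 2.5)
2. 12.5 (by strong duality, equal to the primal optimum)
3. 3
4. C1, x ≥ 0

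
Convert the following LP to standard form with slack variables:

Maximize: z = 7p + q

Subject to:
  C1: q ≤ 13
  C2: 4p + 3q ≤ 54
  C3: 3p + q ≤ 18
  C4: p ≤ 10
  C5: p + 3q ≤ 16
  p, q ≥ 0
max z = 7p + q

s.t.
  q + s1 = 13
  4p + 3q + s2 = 54
  3p + q + s3 = 18
  p + s4 = 10
  p + 3q + s5 = 16
  p, q, s1, s2, s3, s4, s5 ≥ 0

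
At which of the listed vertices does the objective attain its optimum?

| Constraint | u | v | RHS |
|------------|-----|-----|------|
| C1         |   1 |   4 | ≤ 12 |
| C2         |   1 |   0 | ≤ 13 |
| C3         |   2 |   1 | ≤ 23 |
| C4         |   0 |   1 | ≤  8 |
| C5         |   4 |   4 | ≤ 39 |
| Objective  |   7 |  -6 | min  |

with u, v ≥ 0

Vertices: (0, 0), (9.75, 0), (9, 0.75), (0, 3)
(0, 3) with z = -18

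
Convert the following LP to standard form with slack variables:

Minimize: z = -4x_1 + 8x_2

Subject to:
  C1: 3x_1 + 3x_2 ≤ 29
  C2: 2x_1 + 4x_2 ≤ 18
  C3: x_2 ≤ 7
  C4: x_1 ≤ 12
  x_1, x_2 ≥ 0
min z = -4x_1 + 8x_2

s.t.
  3x_1 + 3x_2 + s1 = 29
  2x_1 + 4x_2 + s2 = 18
  x_2 + s3 = 7
  x_1 + s4 = 12
  x_1, x_2, s1, s2, s3, s4 ≥ 0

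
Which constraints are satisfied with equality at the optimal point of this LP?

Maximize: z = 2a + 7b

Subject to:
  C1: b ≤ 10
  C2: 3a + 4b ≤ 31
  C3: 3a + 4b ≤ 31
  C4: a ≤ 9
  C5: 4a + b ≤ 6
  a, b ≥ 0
Optimal: a = 0, b = 6
Binding: C5, a ≥ 0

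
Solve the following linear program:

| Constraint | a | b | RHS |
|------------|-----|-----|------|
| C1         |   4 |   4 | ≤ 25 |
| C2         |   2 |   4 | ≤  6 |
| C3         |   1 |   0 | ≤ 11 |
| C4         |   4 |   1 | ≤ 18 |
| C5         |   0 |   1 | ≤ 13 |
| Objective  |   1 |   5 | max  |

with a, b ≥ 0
Each vertex is the intersection of two constraint boundaries that also satisfies all remaining constraints:
  a = 0 and b = 0 → (0, 0)
  2a + 4b = 6 and b = 0 → (3, 0)
  2a + 4b = 6 and a = 0 → (0, 1.5)

Evaluating z = a + 5b at each vertex:
  (0, 0): z = 0
  (3, 0): z = 3
  (0, 1.5): z = 7.5

The maximum is at (0, 1.5) with z = 7.5.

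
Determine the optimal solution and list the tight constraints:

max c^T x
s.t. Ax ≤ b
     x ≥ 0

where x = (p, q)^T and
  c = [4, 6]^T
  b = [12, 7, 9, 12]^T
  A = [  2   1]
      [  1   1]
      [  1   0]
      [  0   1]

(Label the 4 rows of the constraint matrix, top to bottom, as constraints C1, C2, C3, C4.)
Optimal: p = 0, q = 7
Binding: C2, p ≥ 0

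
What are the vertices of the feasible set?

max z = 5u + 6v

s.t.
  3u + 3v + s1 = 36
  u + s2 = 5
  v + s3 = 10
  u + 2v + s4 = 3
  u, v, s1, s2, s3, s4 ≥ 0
Each vertex is the intersection of two constraint boundaries that also satisfies all remaining constraints:
  u = 0 and v = 0 → (0, 0)
  u + 2v = 3 and v = 0 → (3, 0)
  u + 2v = 3 and u = 0 → (0, 1.5)

Vertices: (0, 0), (3, 0), (0, 1.5)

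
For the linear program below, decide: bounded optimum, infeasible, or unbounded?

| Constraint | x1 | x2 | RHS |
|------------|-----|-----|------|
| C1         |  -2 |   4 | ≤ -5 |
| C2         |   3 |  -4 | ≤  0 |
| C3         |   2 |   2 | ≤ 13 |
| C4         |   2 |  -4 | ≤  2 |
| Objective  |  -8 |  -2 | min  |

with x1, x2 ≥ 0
C4 requires 2x1 - 4x2 ≤ 2, while C1 (-2x1 + 4x2 ≤ -5) is equivalent to 2x1 - 4x2 ≥ 5. Together they would need 5 ≤ 2x1 - 4x2 ≤ 2, which is impossible since 5 > 2. No point satisfies all constraints.

Infeasible — the constraint set is empty.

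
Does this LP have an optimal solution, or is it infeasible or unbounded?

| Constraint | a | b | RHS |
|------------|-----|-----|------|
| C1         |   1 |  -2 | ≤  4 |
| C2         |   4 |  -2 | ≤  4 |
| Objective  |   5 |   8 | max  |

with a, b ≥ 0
Feasible point: (0, 0) satisfies every constraint, so the LP is feasible.
Direction d = (0, 1): for each constraint row a, a·d ≤ 0 —
  (1)(0) + (-2)(1) = -2 ≤ 0
  (4)(0) + (-2)(1) = -2 ≤ 0
and d ≥ 0, so (0, 0) + t·d stays feasible for every t ≥ 0. Along this ray z = 5a + 8b changes by 8 per unit t, so z → +∞.

Unbounded — the objective can increase without bound over the feasible region.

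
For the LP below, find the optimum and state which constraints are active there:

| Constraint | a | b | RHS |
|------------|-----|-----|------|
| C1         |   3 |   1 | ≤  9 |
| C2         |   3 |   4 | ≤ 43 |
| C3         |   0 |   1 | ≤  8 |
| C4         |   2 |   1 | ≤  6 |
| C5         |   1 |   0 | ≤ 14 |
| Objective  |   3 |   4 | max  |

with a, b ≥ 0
Optimal: a = 0, b = 6
Binding: C4, a ≥ 0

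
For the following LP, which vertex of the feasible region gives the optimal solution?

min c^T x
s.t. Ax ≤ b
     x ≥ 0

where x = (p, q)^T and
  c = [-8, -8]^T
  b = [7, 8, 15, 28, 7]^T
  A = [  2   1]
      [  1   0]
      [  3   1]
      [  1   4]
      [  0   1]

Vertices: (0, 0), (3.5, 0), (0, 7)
Evaluating z = -8p - 8q at each vertex:
  (0, 0): z = 0
  (3.5, 0): z = -28
  (0, 7): z = -56

The smallest value is z = -56, attained at (0, 7).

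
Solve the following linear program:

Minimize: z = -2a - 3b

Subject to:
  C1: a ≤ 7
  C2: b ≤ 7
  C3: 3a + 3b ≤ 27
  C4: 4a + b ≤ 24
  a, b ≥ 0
a = 2, b = 7, z = -25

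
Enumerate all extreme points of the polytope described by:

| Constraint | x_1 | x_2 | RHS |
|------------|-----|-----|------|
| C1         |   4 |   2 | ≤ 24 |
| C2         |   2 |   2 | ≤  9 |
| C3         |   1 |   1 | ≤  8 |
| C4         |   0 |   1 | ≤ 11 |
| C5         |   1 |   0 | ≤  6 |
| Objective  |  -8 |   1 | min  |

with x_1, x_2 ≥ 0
Each vertex is the intersection of two constraint boundaries that also satisfies all remaining constraints:
  x_1 = 0 and x_2 = 0 → (0, 0)
  2x_1 + 2x_2 = 9 and x_2 = 0 → (4.5, 0)
  2x_1 + 2x_2 = 9 and x_1 = 0 → (0, 4.5)

Vertices: (0, 0), (4.5, 0), (0, 4.5)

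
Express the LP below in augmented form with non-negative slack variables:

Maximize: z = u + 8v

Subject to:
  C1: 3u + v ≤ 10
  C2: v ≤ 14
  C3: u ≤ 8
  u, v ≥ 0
max z = u + 8v

s.t.
  3u + v + s1 = 10
  v + s2 = 14
  u + s3 = 8
  u, v, s1, s2, s3 ≥ 0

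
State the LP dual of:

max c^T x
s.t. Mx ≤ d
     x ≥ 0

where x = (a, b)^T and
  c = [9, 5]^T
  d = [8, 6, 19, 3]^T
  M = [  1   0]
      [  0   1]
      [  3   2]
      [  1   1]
Minimize: z = 8y1 + 6y2 + 19y3 + 3y4

Subject to:
  C1: -y1 - 3y3 - y4 ≤ -9
  C2: -y2 - 2y3 - y4 ≤ -5
  y1, y2, y3, y4 ≥ 0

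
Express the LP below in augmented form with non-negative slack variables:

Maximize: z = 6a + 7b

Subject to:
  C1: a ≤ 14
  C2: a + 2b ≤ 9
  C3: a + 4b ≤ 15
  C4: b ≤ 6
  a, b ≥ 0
max z = 6a + 7b

s.t.
  a + s1 = 14
  a + 2b + s2 = 9
  a + 4b + s3 = 15
  b + s4 = 6
  a, b, s1, s2, s3, s4 ≥ 0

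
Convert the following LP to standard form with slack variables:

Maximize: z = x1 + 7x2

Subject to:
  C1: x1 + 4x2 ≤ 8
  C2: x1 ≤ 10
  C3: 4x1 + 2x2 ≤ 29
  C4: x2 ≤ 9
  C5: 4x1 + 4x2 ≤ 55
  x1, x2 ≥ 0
max z = x1 + 7x2

s.t.
  x1 + 4x2 + s1 = 8
  x1 + s2 = 10
  4x1 + 2x2 + s3 = 29
  x2 + s4 = 9
  4x1 + 4x2 + s5 = 55
  x1, x2, s1, s2, s3, s4, s5 ≥ 0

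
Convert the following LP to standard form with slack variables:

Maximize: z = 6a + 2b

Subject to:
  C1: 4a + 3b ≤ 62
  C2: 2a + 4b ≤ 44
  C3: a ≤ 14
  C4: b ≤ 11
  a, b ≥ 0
max z = 6a + 2b

s.t.
  4a + 3b + s1 = 62
  2a + 4b + s2 = 44
  a + s3 = 14
  b + s4 = 11
  a, b, s1, s2, s3, s4 ≥ 0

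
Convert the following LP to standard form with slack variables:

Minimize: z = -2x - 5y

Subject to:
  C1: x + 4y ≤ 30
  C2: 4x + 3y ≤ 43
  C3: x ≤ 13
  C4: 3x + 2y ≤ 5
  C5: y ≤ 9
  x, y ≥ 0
min z = -2x - 5y

s.t.
  x + 4y + s1 = 30
  4x + 3y + s2 = 43
  x + s3 = 13
  3x + 2y + s4 = 5
  y + s5 = 9
  x, y, s1, s2, s3, s4, s5 ≥ 0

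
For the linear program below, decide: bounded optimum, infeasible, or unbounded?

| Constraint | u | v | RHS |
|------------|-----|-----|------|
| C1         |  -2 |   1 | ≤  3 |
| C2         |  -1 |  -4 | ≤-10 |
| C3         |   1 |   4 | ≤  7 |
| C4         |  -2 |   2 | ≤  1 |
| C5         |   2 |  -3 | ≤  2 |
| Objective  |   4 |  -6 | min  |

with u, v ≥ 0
C3 requires u + 4v ≤ 7, while C2 (-u - 4v ≤ -10) is equivalent to u + 4v ≥ 10. Together they would need 10 ≤ u + 4v ≤ 7, which is impossible since 10 > 7. No point satisfies all constraints.

The feasible region is empty; the LP is infeasible.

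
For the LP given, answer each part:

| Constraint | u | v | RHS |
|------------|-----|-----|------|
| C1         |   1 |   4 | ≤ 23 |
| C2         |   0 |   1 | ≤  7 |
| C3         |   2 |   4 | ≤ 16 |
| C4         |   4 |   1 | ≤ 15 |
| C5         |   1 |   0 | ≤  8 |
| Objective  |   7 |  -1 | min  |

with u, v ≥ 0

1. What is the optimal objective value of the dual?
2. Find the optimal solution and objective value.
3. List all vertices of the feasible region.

1. -4 (by strong duality, equal to the primal optimum)
2. u = 0, v = 4, z = -4
3. (0, 0), (3.75, 0), (3.143, 2.429), (0, 4)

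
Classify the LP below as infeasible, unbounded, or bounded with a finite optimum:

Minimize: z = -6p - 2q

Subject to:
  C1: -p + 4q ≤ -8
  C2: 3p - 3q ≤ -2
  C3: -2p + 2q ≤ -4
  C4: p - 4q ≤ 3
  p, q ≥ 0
C4 requires p - 4q ≤ 3, while C1 (-p + 4q ≤ -8) is equivalent to p - 4q ≥ 8. Together they would need 8 ≤ p - 4q ≤ 3, which is impossible since 8 > 3. No point satisfies all constraints.

Infeasible — the constraint set is empty.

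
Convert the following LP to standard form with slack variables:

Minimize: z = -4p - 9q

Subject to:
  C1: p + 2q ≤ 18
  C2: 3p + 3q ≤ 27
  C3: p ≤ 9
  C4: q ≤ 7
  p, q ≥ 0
min z = -4p - 9q

s.t.
  p + 2q + s1 = 18
  3p + 3q + s2 = 27
  p + s3 = 9
  q + s4 = 7
  p, q, s1, s2, s3, s4 ≥ 0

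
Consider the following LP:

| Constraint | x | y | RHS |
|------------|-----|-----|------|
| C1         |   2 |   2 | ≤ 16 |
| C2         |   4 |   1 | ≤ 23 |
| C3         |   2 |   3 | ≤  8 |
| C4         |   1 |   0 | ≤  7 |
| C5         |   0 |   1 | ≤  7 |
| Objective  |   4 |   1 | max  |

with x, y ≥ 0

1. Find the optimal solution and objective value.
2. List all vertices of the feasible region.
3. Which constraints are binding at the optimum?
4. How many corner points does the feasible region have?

1. x = 4, y = 0, z = 16
2. (0, 0), (4, 0), (0, 2.667)
3. C3, y ≥ 0
4. 3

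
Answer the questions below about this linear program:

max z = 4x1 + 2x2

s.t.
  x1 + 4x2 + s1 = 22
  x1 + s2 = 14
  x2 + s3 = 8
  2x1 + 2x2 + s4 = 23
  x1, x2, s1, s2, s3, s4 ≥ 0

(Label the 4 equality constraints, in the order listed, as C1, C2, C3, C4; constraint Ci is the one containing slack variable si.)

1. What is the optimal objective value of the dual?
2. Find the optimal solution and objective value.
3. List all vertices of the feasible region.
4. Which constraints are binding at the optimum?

1. 46 (by strong duality, equal to the primal optimum)
2. x1 = 11.5, x2 = 0, z = 46
3. (0, 0), (11.5, 0), (8, 3.5), (0, 5.5)
4. C4, x2 ≥ 0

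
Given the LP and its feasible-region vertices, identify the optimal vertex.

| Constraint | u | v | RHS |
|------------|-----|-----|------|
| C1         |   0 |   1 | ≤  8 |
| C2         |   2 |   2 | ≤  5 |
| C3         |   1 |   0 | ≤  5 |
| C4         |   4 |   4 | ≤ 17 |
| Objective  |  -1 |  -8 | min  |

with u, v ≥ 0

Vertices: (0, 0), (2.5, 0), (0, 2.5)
Evaluating z = -u - 8v at each vertex:
  (0, 0): z = 0
  (2.5, 0): z = -2.5
  (0, 2.5): z = -20

The smallest value is z = -20, attained at (0, 2.5).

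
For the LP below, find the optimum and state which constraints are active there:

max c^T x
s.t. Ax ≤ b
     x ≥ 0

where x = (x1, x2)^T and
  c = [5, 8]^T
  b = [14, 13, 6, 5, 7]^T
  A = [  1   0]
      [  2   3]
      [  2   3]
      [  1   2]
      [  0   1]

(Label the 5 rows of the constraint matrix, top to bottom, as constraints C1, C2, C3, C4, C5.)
Optimal: x1 = 0, x2 = 2
Binding: C3, x1 ≥ 0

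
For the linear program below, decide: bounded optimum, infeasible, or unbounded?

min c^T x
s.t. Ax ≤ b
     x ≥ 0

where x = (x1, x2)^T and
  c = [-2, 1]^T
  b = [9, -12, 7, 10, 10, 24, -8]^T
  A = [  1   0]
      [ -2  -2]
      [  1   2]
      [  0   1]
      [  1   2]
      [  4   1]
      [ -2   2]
The point (6, 0) satisfies every constraint, so the LP is feasible; the constraints give x1 ≤ 9 and x2 ≤ 10, which with x1, x2 ≥ 0 keep the feasible region inside a bounded box. A feasible, bounded LP attains a finite optimum at a vertex.

Evaluating z = -2x1 + x2 at each vertex:
  (6, 0): z = -12
  (5.857, 0.5714): z = -11.14
  (5, 1): z = -9

Bounded optimum: z* = -12 at (6, 0).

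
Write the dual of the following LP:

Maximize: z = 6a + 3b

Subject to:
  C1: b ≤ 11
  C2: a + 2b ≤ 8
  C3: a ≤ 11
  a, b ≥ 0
Minimize: z = 11y1 + 8y2 + 11y3

Subject to:
  C1: -y2 - y3 ≤ -6
  C2: -y1 - 2y2 ≤ -3
  y1, y2, y3 ≥ 0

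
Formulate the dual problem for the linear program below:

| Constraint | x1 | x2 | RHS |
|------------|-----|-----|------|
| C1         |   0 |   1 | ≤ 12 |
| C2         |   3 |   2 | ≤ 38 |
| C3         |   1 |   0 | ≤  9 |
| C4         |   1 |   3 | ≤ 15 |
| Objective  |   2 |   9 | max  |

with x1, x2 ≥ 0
Minimize: z = 12y1 + 38y2 + 9y3 + 15y4

Subject to:
  C1: -3y2 - y3 - y4 ≤ -2
  C2: -y1 - 2y2 - 3y4 ≤ -9
  y1, y2, y3, y4 ≥ 0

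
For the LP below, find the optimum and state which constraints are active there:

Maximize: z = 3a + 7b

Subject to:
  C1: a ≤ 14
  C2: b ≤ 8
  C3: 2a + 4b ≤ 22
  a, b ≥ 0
Optimal: a = 0, b = 5.5
Slack at optimum:
  C1: slack = 14
  C2: slack = 2.5
  C3: slack = 0 (binding)
  a ≥ 0: a = 0 (binding)
  b ≥ 0: b = 5.5
Binding constraints: C3, a ≥ 0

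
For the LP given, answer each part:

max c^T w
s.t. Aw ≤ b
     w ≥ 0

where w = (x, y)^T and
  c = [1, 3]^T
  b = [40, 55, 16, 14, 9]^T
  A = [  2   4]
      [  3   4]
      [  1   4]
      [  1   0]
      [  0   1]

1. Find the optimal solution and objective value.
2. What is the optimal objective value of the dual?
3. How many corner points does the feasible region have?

1. x = 14, y = 0.5, z = 15.5
2. 15.5 (by strong duality, equal to the primal optimum)
3. 4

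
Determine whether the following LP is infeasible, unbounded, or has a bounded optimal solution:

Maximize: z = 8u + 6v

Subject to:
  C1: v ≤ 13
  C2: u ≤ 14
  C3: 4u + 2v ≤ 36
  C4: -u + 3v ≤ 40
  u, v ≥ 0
The point (2.5, 13) satisfies every constraint, so the LP is feasible; the constraints give u ≤ 14 and v ≤ 13, which with u, v ≥ 0 keep the feasible region inside a bounded box. A feasible, bounded LP attains a finite optimum at a vertex.

Feasible with finite optimum z* = 98 at (2.5, 13).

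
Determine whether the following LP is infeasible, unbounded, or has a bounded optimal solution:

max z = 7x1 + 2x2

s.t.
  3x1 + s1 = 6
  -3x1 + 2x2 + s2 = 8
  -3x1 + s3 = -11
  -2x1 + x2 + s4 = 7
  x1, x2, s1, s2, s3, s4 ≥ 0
The row 3x1 + s1 = 6 with s1 ≥ 0 requires 3x1 ≤ 6, while the row -3x1 + s3 = -11 with s3 ≥ 0 is equivalent to 3x1 ≥ 11. Together they would need 11 ≤ 3x1 ≤ 6, which is impossible since 11 > 6. No point satisfies all constraints.

Infeasible — the constraint set is empty.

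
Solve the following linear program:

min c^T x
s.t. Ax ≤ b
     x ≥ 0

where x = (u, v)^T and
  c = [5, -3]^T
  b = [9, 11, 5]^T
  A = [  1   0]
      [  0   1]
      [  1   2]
u = 0, v = 2.5, z = -7.5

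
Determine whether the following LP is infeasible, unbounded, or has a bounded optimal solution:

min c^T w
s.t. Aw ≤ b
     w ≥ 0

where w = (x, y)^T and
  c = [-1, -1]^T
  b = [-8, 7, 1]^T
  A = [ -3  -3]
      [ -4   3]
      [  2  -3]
Feasible point: (1, 2) satisfies every constraint, so the LP is feasible.
Direction d = (1, 1): for each constraint row a, a·d ≤ 0 —
  (-3)(1) + (-3)(1) = -6 ≤ 0
  (-4)(1) + (3)(1) = -1 ≤ 0
  (2)(1) + (-3)(1) = -1 ≤ 0
and d ≥ 0, so (1, 2) + t·d stays feasible for every t ≥ 0. Along this ray z = -x - y changes by -2 per unit t, so z → −∞.

Unbounded — the objective can decrease without bound over the feasible region.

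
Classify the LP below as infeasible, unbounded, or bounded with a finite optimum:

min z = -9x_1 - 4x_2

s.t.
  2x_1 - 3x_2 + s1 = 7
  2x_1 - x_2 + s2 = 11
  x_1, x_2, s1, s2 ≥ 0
Feasible point: (0, 0) satisfies every constraint, so the LP is feasible.
Direction d = (0, 1): for each constraint row a, a·d ≤ 0 —
  (2)(0) + (-3)(1) = -3 ≤ 0
  (2)(0) + (-1)(1) = -1 ≤ 0
and d ≥ 0, so (0, 0) + t·d stays feasible for every t ≥ 0. Along this ray z = -9x_1 - 4x_2 changes by -4 per unit t, so z → −∞.

Unbounded: there is a feasible ray along which z → −∞.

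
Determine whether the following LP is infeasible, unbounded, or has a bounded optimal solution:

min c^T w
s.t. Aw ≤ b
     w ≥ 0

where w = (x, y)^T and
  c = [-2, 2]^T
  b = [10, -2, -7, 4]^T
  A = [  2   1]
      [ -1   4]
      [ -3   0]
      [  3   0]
One constraint requires 3x ≤ 4, while the constraint -3x ≤ -7 is equivalent to 3x ≥ 7. Together they would need 7 ≤ 3x ≤ 4, which is impossible since 7 > 4. No point satisfies all constraints.

Infeasible — the constraint set is empty.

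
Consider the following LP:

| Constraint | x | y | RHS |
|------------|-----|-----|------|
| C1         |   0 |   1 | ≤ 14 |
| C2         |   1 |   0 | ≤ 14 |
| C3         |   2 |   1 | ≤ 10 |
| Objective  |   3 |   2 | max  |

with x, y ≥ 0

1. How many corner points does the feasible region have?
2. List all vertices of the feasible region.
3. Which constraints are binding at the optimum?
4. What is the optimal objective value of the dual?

1. 3
2. (0, 0), (5, 0), (0, 10)
3. C3, x ≥ 0
4. 20 (by strong duality, equal to the primal optimum)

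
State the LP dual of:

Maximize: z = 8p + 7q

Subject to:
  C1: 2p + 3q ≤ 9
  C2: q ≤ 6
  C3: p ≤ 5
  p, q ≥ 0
Minimize: z = 9y1 + 6y2 + 5y3

Subject to:
  C1: -2y1 - y3 ≤ -8
  C2: -3y1 - y2 ≤ -7
  y1, y2, y3 ≥ 0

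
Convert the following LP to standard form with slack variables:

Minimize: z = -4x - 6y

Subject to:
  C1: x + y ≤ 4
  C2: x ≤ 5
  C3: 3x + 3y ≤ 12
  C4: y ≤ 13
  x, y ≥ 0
min z = -4x - 6y

s.t.
  x + y + s1 = 4
  x + s2 = 5
  3x + 3y + s3 = 12
  y + s4 = 13
  x, y, s1, s2, s3, s4 ≥ 0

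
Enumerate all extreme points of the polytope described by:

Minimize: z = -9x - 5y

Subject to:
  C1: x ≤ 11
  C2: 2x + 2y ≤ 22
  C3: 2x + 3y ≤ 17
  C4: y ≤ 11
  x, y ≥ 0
Each vertex is the intersection of two constraint boundaries that also satisfies all remaining constraints:
  x = 0 and y = 0 → (0, 0)
  2x + 3y = 17 and y = 0 → (8.5, 0)
  2x + 3y = 17 and x = 0 → (0, 5.667)

Vertices: (0, 0), (8.5, 0), (0, 5.667)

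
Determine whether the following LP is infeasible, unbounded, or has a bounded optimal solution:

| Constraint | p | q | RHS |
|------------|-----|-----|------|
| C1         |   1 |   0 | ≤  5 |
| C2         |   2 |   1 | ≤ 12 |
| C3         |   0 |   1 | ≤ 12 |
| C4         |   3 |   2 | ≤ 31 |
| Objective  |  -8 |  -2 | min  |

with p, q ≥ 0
The point (5, 2) satisfies every constraint, so the LP is feasible; the constraints give p ≤ 5 and q ≤ 12, which with p, q ≥ 0 keep the feasible region inside a bounded box. A feasible, bounded LP attains a finite optimum at a vertex.

The LP has an optimal solution: (5, 2) with z = -44.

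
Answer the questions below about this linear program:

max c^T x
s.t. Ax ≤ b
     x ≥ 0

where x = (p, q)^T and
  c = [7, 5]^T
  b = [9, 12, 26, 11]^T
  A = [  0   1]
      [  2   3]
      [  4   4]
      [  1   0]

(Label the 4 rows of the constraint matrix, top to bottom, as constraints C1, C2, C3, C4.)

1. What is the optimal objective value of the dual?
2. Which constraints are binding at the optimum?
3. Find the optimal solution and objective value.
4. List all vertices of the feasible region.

1. 42 (by strong duality, equal to the primal optimum)
2. C2, q ≥ 0
3. p = 6, q = 0, z = 42
4. (0, 0), (6, 0), (0, 4)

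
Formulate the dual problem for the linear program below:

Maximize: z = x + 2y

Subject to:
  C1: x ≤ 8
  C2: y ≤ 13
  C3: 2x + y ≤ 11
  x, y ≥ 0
Minimize: z = 8y1 + 13y2 + 11y3

Subject to:
  C1: -y1 - 2y3 ≤ -1
  C2: -y2 - y3 ≤ -2
  y1, y2, y3 ≥ 0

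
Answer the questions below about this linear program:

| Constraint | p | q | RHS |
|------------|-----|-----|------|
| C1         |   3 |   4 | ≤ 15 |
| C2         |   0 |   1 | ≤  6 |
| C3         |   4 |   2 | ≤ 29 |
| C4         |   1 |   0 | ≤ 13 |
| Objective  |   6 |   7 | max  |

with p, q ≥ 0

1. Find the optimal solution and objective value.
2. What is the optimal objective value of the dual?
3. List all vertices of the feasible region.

1. p = 5, q = 0, z = 30
2. 30 (by strong duality, equal to the primal optimum)
3. (0, 0), (5, 0), (0, 3.75)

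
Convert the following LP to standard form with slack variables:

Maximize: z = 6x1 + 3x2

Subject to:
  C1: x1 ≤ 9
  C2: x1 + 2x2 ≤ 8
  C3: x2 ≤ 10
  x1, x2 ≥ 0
max z = 6x1 + 3x2

s.t.
  x1 + s1 = 9
  x1 + 2x2 + s2 = 8
  x2 + s3 = 10
  x1, x2, s1, s2, s3 ≥ 0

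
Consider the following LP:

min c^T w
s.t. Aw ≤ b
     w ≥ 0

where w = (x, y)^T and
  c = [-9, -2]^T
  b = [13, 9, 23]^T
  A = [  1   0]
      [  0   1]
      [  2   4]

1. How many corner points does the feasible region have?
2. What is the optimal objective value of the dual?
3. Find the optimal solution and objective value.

1. 3
2. -103.5 (by strong duality, equal to the primal optimum)
3. x = 11.5, y = 0, z = -103.5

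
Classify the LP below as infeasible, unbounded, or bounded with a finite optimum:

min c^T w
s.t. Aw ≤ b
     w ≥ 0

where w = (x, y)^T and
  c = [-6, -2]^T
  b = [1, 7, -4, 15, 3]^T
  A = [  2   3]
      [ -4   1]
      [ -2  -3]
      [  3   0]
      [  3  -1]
One constraint requires 2x + 3y ≤ 1, while the constraint -2x - 3y ≤ -4 is equivalent to 2x + 3y ≥ 4. Together they would need 4 ≤ 2x + 3y ≤ 1, which is impossible since 4 > 1. No point satisfies all constraints.

Infeasible: no point satisfies all constraints simultaneously.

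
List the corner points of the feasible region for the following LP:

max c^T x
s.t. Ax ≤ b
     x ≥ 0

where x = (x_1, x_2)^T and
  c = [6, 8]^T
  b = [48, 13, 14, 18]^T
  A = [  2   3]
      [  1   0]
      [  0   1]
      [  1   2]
Each vertex is the intersection of two constraint boundaries that also satisfies all remaining constraints:
  x_1 = 0 and x_2 = 0 → (0, 0)
  x_1 = 13 and x_2 = 0 → (13, 0)
  x_1 = 13 and x_1 + 2x_2 = 18 → (13, 2.5)
  x_1 + 2x_2 = 18 and x_1 = 0 → (0, 9)

Vertices: (0, 0), (13, 0), (13, 2.5), (0, 9)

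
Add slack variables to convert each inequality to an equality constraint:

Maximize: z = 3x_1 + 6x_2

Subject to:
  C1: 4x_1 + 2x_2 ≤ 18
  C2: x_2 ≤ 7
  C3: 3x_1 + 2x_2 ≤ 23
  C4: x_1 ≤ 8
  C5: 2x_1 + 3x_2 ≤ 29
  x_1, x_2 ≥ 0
max z = 3x_1 + 6x_2

s.t.
  4x_1 + 2x_2 + s1 = 18
  x_2 + s2 = 7
  3x_1 + 2x_2 + s3 = 23
  x_1 + s4 = 8
  2x_1 + 3x_2 + s5 = 29
  x_1, x_2, s1, s2, s3, s4, s5 ≥ 0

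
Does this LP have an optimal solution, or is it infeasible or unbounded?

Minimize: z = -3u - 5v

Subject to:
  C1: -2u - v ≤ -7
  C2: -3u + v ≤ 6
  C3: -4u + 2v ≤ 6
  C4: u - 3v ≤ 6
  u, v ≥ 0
Feasible point: (3, 1) satisfies every constraint, so the LP is feasible.
Direction d = (1, 1): for each constraint row a, a·d ≤ 0 —
  (-2)(1) + (-1)(1) = -3 ≤ 0
  (-3)(1) + (1)(1) = -2 ≤ 0
  (-4)(1) + (2)(1) = -2 ≤ 0
  (1)(1) + (-3)(1) = -2 ≤ 0
and d ≥ 0, so (3, 1) + t·d stays feasible for every t ≥ 0. Along this ray z = -3u - 5v changes by -8 per unit t, so z → −∞.

Unbounded — the objective can decrease without bound over the feasible region.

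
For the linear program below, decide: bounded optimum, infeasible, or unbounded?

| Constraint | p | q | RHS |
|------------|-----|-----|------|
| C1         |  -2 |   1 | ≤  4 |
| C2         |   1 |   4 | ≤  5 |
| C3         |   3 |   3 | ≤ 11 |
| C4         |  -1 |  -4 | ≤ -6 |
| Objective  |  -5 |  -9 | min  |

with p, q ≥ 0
C2 requires p + 4q ≤ 5, while C4 (-p - 4q ≤ -6) is equivalent to p + 4q ≥ 6. Together they would need 6 ≤ p + 4q ≤ 5, which is impossible since 6 > 5. No point satisfies all constraints.

Infeasible — the constraint set is empty.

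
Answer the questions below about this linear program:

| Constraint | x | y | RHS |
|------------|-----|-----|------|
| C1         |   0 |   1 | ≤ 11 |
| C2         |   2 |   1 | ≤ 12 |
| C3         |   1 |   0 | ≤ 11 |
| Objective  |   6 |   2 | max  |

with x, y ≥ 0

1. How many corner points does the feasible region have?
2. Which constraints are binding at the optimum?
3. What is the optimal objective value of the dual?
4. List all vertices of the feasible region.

1. 4
2. C2, y ≥ 0
3. 36 (by strong duality, equal to the primal optimum)
4. (0, 0), (6, 0), (0.5, 11), (0, 11)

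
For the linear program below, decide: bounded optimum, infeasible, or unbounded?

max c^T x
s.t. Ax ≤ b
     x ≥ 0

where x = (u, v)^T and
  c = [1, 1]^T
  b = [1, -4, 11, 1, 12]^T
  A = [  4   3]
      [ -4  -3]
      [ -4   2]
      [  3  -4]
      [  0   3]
One constraint requires 4u + 3v ≤ 1, while the constraint -4u - 3v ≤ -4 is equivalent to 4u + 3v ≥ 4. Together they would need 4 ≤ 4u + 3v ≤ 1, which is impossible since 4 > 1. No point satisfies all constraints.

The feasible region is empty; the LP is infeasible.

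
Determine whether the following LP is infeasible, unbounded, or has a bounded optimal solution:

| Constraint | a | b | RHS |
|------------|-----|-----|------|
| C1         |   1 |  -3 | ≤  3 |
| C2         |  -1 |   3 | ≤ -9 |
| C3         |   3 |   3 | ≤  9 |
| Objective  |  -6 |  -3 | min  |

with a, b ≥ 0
C1 requires a - 3b ≤ 3, while C2 (-a + 3b ≤ -9) is equivalent to a - 3b ≥ 9. Together they would need 9 ≤ a - 3b ≤ 3, which is impossible since 9 > 3. No point satisfies all constraints.

The feasible region is empty; the LP is infeasible.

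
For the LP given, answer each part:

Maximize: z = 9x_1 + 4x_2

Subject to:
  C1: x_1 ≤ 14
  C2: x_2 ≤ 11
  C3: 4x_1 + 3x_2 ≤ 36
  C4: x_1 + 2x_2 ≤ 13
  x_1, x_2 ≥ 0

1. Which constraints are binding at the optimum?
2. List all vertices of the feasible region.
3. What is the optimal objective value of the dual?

1. C3, x_2 ≥ 0
2. (0, 0), (9, 0), (6.6, 3.2), (0, 6.5)
3. 81 (by strong duality, equal to the primal optimum)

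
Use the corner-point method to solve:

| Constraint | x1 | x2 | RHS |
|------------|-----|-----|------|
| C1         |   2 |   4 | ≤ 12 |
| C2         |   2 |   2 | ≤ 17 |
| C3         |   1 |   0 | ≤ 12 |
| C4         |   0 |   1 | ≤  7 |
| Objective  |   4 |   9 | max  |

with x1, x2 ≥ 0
Each vertex is the intersection of two constraint boundaries that also satisfies all remaining constraints:
  x1 = 0 and x2 = 0 → (0, 0)
  2x1 + 4x2 = 12 and x2 = 0 → (6, 0)
  2x1 + 4x2 = 12 and x1 = 0 → (0, 3)

Evaluating z = 4x1 + 9x2 at each vertex:
  (0, 0): z = 0
  (6, 0): z = 24
  (0, 3): z = 27

The maximum is at (0, 3) with z = 27.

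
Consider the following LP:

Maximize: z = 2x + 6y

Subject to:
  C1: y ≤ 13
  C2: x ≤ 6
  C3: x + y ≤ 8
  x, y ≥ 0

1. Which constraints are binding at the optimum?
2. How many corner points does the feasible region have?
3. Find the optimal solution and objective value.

1. C3, x ≥ 0
2. 4
3. x = 0, y = 8, z = 48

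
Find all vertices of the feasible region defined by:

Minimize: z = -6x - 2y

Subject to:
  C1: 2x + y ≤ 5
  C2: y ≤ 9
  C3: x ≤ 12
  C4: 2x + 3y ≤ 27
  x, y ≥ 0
Each vertex is the intersection of two constraint boundaries that also satisfies all remaining constraints:
  x = 0 and y = 0 → (0, 0)
  2x + y = 5 and y = 0 → (2.5, 0)
  2x + y = 5 and x = 0 → (0, 5)

Vertices: (0, 0), (2.5, 0), (0, 5)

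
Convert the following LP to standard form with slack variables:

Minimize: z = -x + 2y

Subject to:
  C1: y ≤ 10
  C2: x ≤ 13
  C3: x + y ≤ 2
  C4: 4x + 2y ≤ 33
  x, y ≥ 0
min z = -x + 2y

s.t.
  y + s1 = 10
  x + s2 = 13
  x + y + s3 = 2
  4x + 2y + s4 = 33
  x, y, s1, s2, s3, s4 ≥ 0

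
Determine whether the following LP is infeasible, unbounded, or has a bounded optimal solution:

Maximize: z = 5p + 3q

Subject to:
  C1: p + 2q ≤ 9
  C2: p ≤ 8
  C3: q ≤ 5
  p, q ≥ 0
The point (8, 0.5) satisfies every constraint, so the LP is feasible; the constraints give p ≤ 8 and q ≤ 5, which with p, q ≥ 0 keep the feasible region inside a bounded box. A feasible, bounded LP attains a finite optimum at a vertex.

Evaluating z = 5p + 3q at each vertex:
  (0, 0): z = 0
  (8, 0): z = 40
  (8, 0.5): z = 41.5
  (0, 4.5): z = 13.5

Feasible with finite optimum z* = 41.5 at (8, 0.5).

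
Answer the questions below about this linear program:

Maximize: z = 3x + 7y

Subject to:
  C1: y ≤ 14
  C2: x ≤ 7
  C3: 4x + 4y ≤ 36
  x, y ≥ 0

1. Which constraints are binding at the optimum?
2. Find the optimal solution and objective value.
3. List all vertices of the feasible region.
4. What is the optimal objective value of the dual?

1. C3, x ≥ 0
2. x = 0, y = 9, z = 63
3. (0, 0), (7, 0), (7, 2), (0, 9)
4. 63 (by strong duality, equal to the primal optimum)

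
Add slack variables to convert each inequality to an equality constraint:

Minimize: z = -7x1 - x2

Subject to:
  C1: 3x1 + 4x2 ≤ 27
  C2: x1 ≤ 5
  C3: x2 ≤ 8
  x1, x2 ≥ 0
min z = -7x1 - x2

s.t.
  3x1 + 4x2 + s1 = 27
  x1 + s2 = 5
  x2 + s3 = 8
  x1, x2, s1, s2, s3 ≥ 0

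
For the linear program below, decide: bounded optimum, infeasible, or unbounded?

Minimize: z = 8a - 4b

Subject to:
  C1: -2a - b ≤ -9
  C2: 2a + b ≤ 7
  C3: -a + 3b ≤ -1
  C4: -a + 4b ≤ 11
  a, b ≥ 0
C2 requires 2a + b ≤ 7, while C1 (-2a - b ≤ -9) is equivalent to 2a + b ≥ 9. Together they would need 9 ≤ 2a + b ≤ 7, which is impossible since 9 > 7. No point satisfies all constraints.

The feasible region is empty; the LP is infeasible.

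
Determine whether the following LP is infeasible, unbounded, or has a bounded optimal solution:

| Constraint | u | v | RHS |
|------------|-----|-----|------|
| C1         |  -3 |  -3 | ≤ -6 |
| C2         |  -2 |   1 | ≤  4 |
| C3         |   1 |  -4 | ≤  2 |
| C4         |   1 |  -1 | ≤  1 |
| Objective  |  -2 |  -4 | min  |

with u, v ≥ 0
Feasible point: (0, 2) satisfies every constraint, so the LP is feasible.
Direction d = (1, 1): for each constraint row a, a·d ≤ 0 —
  (-3)(1) + (-3)(1) = -6 ≤ 0
  (-2)(1) + (1)(1) = -1 ≤ 0
  (1)(1) + (-4)(1) = -3 ≤ 0
  (1)(1) + (-1)(1) = 0 ≤ 0
and d ≥ 0, so (0, 2) + t·d stays feasible for every t ≥ 0. Along this ray z = -2u - 4v changes by -6 per unit t, so z → −∞.

The LP is unbounded; z can be made arbitrarily small.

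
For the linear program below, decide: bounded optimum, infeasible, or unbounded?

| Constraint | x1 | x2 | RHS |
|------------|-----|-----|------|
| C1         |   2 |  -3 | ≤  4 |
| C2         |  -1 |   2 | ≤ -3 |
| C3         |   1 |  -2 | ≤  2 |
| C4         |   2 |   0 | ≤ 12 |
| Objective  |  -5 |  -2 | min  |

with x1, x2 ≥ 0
C3 requires x1 - 2x2 ≤ 2, while C2 (-x1 + 2x2 ≤ -3) is equivalent to x1 - 2x2 ≥ 3. Together they would need 3 ≤ x1 - 2x2 ≤ 2, which is impossible since 3 > 2. No point satisfies all constraints.

The feasible region is empty; the LP is infeasible.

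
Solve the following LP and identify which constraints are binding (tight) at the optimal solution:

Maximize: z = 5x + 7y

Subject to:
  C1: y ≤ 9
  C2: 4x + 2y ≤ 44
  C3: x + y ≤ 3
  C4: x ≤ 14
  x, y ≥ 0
Optimal: x = 0, y = 3
Binding: C3, x ≥ 0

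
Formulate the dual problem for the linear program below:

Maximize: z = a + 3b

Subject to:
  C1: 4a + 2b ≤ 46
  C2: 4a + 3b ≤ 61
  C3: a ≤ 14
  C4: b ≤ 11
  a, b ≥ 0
Minimize: z = 46y1 + 61y2 + 14y3 + 11y4

Subject to:
  C1: -4y1 - 4y2 - y3 ≤ -1
  C2: -2y1 - 3y2 - y4 ≤ -3
  y1, y2, y3, y4 ≥ 0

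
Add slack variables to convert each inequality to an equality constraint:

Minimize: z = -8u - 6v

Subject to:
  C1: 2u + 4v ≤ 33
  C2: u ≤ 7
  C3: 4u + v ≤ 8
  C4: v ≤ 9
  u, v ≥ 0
min z = -8u - 6v

s.t.
  2u + 4v + s1 = 33
  u + s2 = 7
  4u + v + s3 = 8
  v + s4 = 9
  u, v, s1, s2, s3, s4 ≥ 0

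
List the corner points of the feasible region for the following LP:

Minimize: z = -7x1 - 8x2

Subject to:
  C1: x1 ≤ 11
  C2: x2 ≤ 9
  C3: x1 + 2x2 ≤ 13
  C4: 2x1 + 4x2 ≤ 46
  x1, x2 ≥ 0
Each vertex is the intersection of two constraint boundaries that also satisfies all remaining constraints:
  x1 = 0 and x2 = 0 → (0, 0)
  x1 = 11 and x2 = 0 → (11, 0)
  x1 = 11 and x1 + 2x2 = 13 → (11, 1)
  x1 + 2x2 = 13 and x1 = 0 → (0, 6.5)

Vertices: (0, 0), (11, 0), (11, 1), (0, 6.5)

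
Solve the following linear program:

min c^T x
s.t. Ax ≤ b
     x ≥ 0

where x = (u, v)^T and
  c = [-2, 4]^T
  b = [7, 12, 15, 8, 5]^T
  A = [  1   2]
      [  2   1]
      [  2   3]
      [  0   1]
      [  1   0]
Each vertex is the intersection of two constraint boundaries that also satisfies all remaining constraints:
  u = 0 and v = 0 → (0, 0)
  u = 5 and v = 0 → (5, 0)
  u + 2v = 7 and u = 5 → (5, 1)
  u + 2v = 7 and u = 0 → (0, 3.5)

Evaluating z = -2u + 4v at each vertex:
  (0, 0): z = 0
  (5, 0): z = -10
  (5, 1): z = -6
  (0, 3.5): z = 14

The minimum is at (5, 0) with z = -10.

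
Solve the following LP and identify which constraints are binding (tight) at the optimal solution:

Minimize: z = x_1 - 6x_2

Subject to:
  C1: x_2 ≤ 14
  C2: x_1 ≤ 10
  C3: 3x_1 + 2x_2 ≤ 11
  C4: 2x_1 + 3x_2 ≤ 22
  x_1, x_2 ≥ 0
Optimal: x_1 = 0, x_2 = 5.5
Binding: C3, x_1 ≥ 0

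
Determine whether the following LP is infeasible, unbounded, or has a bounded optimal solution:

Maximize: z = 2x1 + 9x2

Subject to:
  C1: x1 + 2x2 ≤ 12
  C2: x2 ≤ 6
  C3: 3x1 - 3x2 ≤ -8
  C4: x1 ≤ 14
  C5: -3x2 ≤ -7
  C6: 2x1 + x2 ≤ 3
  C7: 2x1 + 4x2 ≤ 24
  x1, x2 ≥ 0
The point (0, 3) satisfies every constraint, so the LP is feasible; the constraints give x1 ≤ 14 and x2 ≤ 6, which with x1, x2 ≥ 0 keep the feasible region inside a bounded box. A feasible, bounded LP attains a finite optimum at a vertex.

Bounded optimum: z* = 27 at (0, 3).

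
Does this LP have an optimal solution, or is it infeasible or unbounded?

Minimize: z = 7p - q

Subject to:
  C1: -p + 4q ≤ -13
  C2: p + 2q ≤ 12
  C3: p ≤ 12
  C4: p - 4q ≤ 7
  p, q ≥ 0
C4 requires p - 4q ≤ 7, while C1 (-p + 4q ≤ -13) is equivalent to p - 4q ≥ 13. Together they would need 13 ≤ p - 4q ≤ 7, which is impossible since 13 > 7. No point satisfies all constraints.

The feasible region is empty; the LP is infeasible.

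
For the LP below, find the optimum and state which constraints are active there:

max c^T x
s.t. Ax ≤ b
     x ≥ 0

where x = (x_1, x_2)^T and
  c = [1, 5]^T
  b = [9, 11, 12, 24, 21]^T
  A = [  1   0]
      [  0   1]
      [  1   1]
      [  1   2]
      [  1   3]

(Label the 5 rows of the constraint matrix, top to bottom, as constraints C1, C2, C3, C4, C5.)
Optimal: x_1 = 0, x_2 = 7
Slack at optimum:
  C1: slack = 9
  C2: slack = 4
  C3: slack = 5
  C4: slack = 10
  C5: slack = 0 (binding)
  x_1 ≥ 0: x_1 = 0 (binding)
  x_2 ≥ 0: x_2 = 7
Binding constraints: C5, x_1 ≥ 0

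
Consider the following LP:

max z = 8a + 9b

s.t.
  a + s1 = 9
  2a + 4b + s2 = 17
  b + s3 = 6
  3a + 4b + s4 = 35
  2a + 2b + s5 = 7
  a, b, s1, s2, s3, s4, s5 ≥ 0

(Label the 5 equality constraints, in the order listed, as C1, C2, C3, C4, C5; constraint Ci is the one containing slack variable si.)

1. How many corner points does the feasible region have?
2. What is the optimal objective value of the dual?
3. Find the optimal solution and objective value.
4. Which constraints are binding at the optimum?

1. 3
2. 31.5 (by strong duality, equal to the primal optimum)
3. a = 0, b = 3.5, z = 31.5
4. C5, a ≥ 0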